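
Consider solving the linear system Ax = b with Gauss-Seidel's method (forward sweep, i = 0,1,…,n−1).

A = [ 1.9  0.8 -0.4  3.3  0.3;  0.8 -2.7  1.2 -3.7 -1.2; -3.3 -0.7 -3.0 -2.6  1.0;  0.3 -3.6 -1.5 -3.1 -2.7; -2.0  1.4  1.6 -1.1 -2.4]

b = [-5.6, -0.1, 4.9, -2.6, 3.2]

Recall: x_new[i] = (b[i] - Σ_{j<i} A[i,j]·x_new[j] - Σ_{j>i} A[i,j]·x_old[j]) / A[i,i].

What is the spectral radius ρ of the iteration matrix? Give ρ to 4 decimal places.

A = D + L + U where D = diag(1.9, -2.7, -3, -3.1, -2.4).
Gauss-Seidel: T = -(D+L)⁻¹U, row 0 first, T[0,2] = -(-0.4)/(1.9) = +0.2105; later rows by forward substitution.
  T[0,:] = [+0.0000  -0.4211  +0.2105  -1.7368  -0.1579]
  T[1,:] = [+0.0000  -0.1248  +0.5068  -1.8850  -0.4912]
  T[2,:] = [+0.0000  +0.4923  -0.3498  +1.4837  +0.6216]
  T[3,:] = [+0.0000  -0.1341  -0.3989  +1.3030  -0.6166]
  T[4,:] = [+0.0000  +0.6677  +0.0698  +0.7397  +0.5421]
|eigenvalues of T|: 1.2352, 0.7655, 0.7655, 0.1626, 0.0000.
ρ = 1.2352; 1.2352 > 1, so it fails to converge.

1.2352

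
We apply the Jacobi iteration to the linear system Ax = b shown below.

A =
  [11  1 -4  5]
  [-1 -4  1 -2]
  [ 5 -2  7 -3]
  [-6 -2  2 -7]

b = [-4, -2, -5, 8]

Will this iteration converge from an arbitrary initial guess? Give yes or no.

yes

Let D = diag(11, -4, 7, -7); L, U the strict triangles.
Jacobi: T = -D⁻¹(L+U), T[1,3] = -(-2)/(-4) = -0.5000; T[1,1] = 0.
  T[0,:] = [+0.0000, -0.0909, +0.3636, -0.4545]
  T[1,:] = [-0.2500, +0.0000, +0.2500, -0.5000]
  T[2,:] = [-0.7143, +0.2857, +0.0000, +0.4286]
  T[3,:] = [-0.8571, -0.2857, +0.2857, +0.0000]
|eigenvalues of T|: 0.8781, 0.5418, 0.3154, 0.3154.
ρ = 0.8781; 0.8781 < 1: convergent.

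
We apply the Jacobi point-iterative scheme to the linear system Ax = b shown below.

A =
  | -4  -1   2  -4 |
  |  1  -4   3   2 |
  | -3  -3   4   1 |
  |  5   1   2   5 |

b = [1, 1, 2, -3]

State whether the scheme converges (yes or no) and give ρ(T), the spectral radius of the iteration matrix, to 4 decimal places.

no, ρ = 1.3861

A = D + L + U where D = diag(-4, -4, 4, 5).
T_J = -D⁻¹(L+U): T[0,2] = -(2)/(-4) = +0.5000; T[0,0] = 0.
  T[0,:] = [+0.0000, -0.2500, +0.5000, -1.0000]
  T[1,:] = [+0.2500, +0.0000, +0.7500, +0.5000]
  T[2,:] = [+0.7500, +0.7500, +0.0000, -0.2500]
  T[3,:] = [-1.0000, -0.2000, -0.4000, +0.0000]
eigenvalue magnitudes: 1.3861, 0.9236, 0.9236, 0.4414.
spectral radius ρ = 1.3861; 1.3861 > 1: divergent.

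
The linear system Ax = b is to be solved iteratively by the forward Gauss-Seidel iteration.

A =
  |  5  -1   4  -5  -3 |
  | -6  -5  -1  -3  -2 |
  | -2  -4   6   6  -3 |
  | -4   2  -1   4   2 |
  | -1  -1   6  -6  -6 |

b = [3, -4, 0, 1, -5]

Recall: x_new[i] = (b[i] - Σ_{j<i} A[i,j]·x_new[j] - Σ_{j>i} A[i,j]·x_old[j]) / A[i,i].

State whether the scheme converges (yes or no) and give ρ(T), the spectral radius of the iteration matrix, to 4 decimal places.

no, ρ = 1.4230

A = D + L + U where D = diag(5, -5, 6, 4, -6).
GS T = -(D+L)⁻¹U: row 0 first, T[0,3] = -(-5)/(5) = +1.0000; later rows by forward substitution.
  T[0,:] = [+0.0000, +0.2000, -0.8000, +1.0000, +0.6000]
  T[1,:] = [+0.0000, -0.2400, +0.7600, -1.8000, -1.1200]
  T[2,:] = [+0.0000, -0.0933, +0.2400, -1.8667, -0.0467]
  T[3,:] = [+0.0000, +0.2967, -1.1200, +1.4333, +0.6483]
  T[4,:] = [+0.0000, -0.3833, +1.3667, -3.1667, -0.6083]
|roots of det(T-λI)|: 1.4230, 0.3333, 0.3333, 0.0211, 0.0000.
ρ = 1.4230; 1.4230 > 1: divergent.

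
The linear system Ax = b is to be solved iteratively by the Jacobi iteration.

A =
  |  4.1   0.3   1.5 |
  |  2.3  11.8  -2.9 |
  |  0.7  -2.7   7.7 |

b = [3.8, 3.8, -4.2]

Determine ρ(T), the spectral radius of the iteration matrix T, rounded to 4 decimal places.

0.4406

Let D = diag(4.1, 11.8, 7.7); L, U the strict triangles.
T_J = -D⁻¹(L+U): T[0,2] = -(1.5)/(4.1) = -0.3659; T[0,0] = 0.
  T[0,:] = [+0.0000  -0.0732  -0.3659]
  T[1,:] = [-0.1949  +0.0000  +0.2458]
  T[2,:] = [-0.0909  +0.3506  +0.0000]
|roots of det(T-λI)|: 0.4406, 0.2459, 0.2459.
spectral radius ρ = 0.4406; 0.4406 < 1: convergent.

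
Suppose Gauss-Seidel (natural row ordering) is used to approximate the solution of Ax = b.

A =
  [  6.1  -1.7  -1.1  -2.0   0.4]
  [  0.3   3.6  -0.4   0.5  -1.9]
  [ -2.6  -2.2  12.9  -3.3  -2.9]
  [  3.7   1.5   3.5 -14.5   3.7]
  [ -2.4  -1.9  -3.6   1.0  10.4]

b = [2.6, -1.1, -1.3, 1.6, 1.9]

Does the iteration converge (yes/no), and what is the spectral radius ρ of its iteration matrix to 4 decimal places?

yes, ρ = 0.5189

Split A = D + L + U, D = diag(6.1, 3.6, 12.9, -14.5, 10.4).
Gauss-Seidel: T = -(D+L)⁻¹U, row 0 first, T[0,4] = -(0.4)/(6.1) = -0.0656; later rows by forward substitution.
  T[0,:] = [+0.0000 +0.2787 +0.1803 +0.3279 -0.0656]
  T[1,:] = [+0.0000 -0.0232 +0.0961 -0.1662 +0.5332]
  T[2,:] = [+0.0000 +0.0522 +0.0527 +0.2935 +0.3025]
  T[3,:] = [+0.0000 +0.0813 +0.0687 +0.1373 +0.3666]
  T[4,:] = [+0.0000 +0.0703 +0.0708 +0.1337 +0.1518]
|λ(T)| sorted: 0.5189, 0.1572, 0.0756, 0.0756, 0.0000.
ρ = 0.5189; 0.5189 < 1 ⇒ converges.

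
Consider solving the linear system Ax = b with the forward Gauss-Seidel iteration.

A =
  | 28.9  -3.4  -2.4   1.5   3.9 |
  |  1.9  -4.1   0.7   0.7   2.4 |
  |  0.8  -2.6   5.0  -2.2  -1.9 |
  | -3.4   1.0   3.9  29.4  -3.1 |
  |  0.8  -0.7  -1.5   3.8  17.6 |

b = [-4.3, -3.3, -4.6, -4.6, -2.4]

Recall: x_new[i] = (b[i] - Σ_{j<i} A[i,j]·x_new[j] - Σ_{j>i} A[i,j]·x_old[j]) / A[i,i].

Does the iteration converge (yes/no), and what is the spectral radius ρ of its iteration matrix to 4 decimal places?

yes, ρ = 0.1870

Split A = D + L + U, D = diag(28.9, -4.1, 5, 29.4, 17.6).
Gauss-Seidel: T = -(D+L)⁻¹U, row 0 first, T[0,3] = -(1.5)/(28.9) = -0.0519; later rows by forward substitution.
  T[0,:] = [+0.0000 +0.1176 +0.0830 -0.0519 -0.1349]
  T[1,:] = [+0.0000 +0.0545 +0.2092 +0.1467 +0.5228]
  T[2,:] = [+0.0000 +0.0095 +0.0955 +0.5246 +0.6735]
  T[3,:] = [+0.0000 +0.0105 -0.0102 -0.0806 -0.0173]
  T[4,:] = [+0.0000 -0.0046 +0.0149 +0.0703 +0.0881]
eigenvalue magnitudes: 0.1870, 0.0661, 0.0661, 0.0518, 0.0000.
ρ = 0.1870; 0.1870 < 1: convergent.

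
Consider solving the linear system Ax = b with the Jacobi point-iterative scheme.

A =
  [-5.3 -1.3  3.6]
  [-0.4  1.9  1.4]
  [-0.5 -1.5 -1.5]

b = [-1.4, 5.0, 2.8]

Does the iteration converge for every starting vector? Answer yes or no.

yes

Split A = D + L + U, D = diag(-5.3, 1.9, -1.5).
Jacobi T = -D⁻¹(L+U): T[0,2] = -(3.6)/(-5.3) = +0.6792; T[0,0] = 0.
  T[0,:] = [+0.0000 -0.2453 +0.6792]
  T[1,:] = [+0.2105 +0.0000 -0.7368]
  T[2,:] = [-0.3333 -1.0000 +0.0000]
eigenvalue magnitudes: 0.8375, 0.4926, 0.4926.
spectral radius ρ = 0.8375; 0.8375 < 1: convergent.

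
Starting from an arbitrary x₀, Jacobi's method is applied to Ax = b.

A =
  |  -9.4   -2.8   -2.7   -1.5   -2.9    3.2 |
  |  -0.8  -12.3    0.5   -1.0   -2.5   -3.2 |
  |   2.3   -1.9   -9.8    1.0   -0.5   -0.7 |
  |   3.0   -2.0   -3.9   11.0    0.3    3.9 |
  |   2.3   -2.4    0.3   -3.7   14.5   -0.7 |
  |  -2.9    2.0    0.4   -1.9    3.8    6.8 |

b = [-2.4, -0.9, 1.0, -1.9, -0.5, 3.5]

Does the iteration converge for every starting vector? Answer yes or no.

A = D + L + U where D = diag(-9.4, -12.3, -9.8, 11, 14.5, 6.8).
T_J = -D⁻¹(L+U): T[5,0] = -(-2.9)/(6.8) = +0.4265; T[5,5] = 0.
  T[0,:] = [+0.0000  -0.2979  -0.2872  -0.1596  -0.3085  +0.3404]
  T[1,:] = [-0.0650  +0.0000  +0.0407  -0.0813  -0.2033  -0.2602]
  T[2,:] = [+0.2347  -0.1939  +0.0000  +0.1020  -0.0510  -0.0714]
  T[3,:] = [-0.2727  +0.1818  +0.3545  +0.0000  -0.0273  -0.3545]
  T[4,:] = [-0.1586  +0.1655  -0.0207  +0.2552  +0.0000  +0.0483]
  T[5,:] = [+0.4265  -0.2941  -0.0588  +0.2794  -0.5588  +0.0000]
|roots of det(T-λI)|: 0.6115, 0.4225, 0.4225, 0.2842, 0.2472, 0.1528.
ρ(T) = max|λ| = 0.6115; 0.6115 < 1 ⇒ converges.

yes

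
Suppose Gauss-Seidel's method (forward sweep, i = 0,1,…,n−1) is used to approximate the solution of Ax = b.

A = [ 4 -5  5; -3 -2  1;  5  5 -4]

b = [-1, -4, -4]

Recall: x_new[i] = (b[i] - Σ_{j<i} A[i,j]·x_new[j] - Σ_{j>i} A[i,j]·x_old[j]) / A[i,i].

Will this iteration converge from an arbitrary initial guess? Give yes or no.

no

Split A = D + L + U, D = diag(4, -2, -4).
GS T = -(D+L)⁻¹U: row 0 first, T[0,1] = -(-5)/(4) = +1.2500; later rows by forward substitution.
  T[0,:] = [+0.0000 +1.2500 -1.2500]
  T[1,:] = [+0.0000 -1.8750 +2.3750]
  T[2,:] = [+0.0000 -0.7813 +1.4063]
moduli |λ_i(T)| = 1.1488, 0.6801, 0.0000.
ρ = 1.1488; 1.1488 > 1, so it fails to converge.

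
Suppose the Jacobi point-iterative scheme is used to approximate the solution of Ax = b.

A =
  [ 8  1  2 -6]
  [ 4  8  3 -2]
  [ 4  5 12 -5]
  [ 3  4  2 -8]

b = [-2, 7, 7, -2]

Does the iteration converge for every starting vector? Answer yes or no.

Split A = D + L + U, D = diag(8, 8, 12, -8).
Jacobi: T = -D⁻¹(L+U), T[1,3] = -(-2)/(8) = +0.2500; T[1,1] = 0.
  T[0,:] = [+0.0000  -0.1250  -0.2500  +0.7500]
  T[1,:] = [-0.5000  +0.0000  -0.3750  +0.2500]
  T[2,:] = [-0.3333  -0.4167  +0.0000  +0.4167]
  T[3,:] = [+0.3750  +0.5000  +0.2500  +0.0000]
eigenvalue magnitudes: 1.1334, 0.5036, 0.5036, 0.2463.
ρ = 1.1334; 1.1334 > 1: divergent.

no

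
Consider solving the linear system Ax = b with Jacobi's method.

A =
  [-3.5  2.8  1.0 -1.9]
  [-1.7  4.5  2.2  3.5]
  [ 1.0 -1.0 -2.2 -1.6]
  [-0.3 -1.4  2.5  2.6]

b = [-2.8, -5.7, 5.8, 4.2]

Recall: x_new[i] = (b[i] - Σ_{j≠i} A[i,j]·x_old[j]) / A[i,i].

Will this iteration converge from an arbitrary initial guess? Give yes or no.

Diagonal D = diag(-3.5, 4.5, -2.2, 2.6); L, U strict lower/upper.
T_J = -D⁻¹(L+U): T[1,0] = -(-1.7)/(4.5) = +0.3778; T[1,1] = 0.
  T[0,:] = [+0.0000  +0.8000  +0.2857  -0.5429]
  T[1,:] = [+0.3778  +0.0000  -0.4889  -0.7778]
  T[2,:] = [+0.4545  -0.4545  +0.0000  -0.7273]
  T[3,:] = [+0.1154  +0.5385  -0.9615  +0.0000]
moduli |λ_i(T)| = 1.1238, 0.7782, 0.3489, 0.3489.
spectral radius ρ = 1.1238; 1.1238 > 1, so it fails to converge.

no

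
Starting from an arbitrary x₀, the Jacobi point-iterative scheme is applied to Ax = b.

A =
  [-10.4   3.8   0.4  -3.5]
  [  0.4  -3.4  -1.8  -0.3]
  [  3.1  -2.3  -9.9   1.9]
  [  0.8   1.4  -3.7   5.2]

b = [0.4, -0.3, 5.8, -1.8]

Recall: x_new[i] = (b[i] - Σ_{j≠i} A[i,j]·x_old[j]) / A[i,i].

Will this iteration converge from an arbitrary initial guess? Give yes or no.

Let D = diag(-10.4, -3.4, -9.9, 5.2); L, U the strict triangles.
Jacobi: T = -D⁻¹(L+U), T[1,3] = -(-0.3)/(-3.4) = -0.0882; T[1,1] = 0.
  T[0,:] = [+0.0000  +0.3654  +0.0385  -0.3365]
  T[1,:] = [+0.1176  +0.0000  -0.5294  -0.0882]
  T[2,:] = [+0.3131  -0.2323  +0.0000  +0.1919]
  T[3,:] = [-0.1538  -0.2692  +0.7115  +0.0000]
moduli |λ_i(T)| = 0.6773, 0.4540, 0.4540, 0.1635.
ρ = 0.6773; 0.6773 < 1, so it converges for any x₀.

yes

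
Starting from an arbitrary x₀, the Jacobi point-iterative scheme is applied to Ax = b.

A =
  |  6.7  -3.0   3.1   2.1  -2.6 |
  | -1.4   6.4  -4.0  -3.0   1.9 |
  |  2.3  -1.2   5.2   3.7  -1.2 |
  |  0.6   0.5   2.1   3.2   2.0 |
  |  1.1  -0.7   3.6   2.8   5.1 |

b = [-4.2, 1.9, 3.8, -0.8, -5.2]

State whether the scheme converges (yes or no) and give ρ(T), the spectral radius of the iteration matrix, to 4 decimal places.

Diagonal D = diag(6.7, 6.4, 5.2, 3.2, 5.1); L, U strict lower/upper.
T_J = -D⁻¹(L+U): T[0,2] = -(3.1)/(6.7) = -0.4627; T[0,0] = 0.
  T[0,:] = [+0.0000  +0.4478  -0.4627  -0.3134  +0.3881]
  T[1,:] = [+0.2188  +0.0000  +0.6250  +0.4688  -0.2969]
  T[2,:] = [-0.4423  +0.2308  +0.0000  -0.7115  +0.2308]
  T[3,:] = [-0.1875  -0.1562  -0.6562  +0.0000  -0.6250]
  T[4,:] = [-0.2157  +0.1373  -0.7059  -0.5490  +0.0000]
moduli |λ_i(T)| = 1.1266, 0.6757, 0.3760, 0.3760, 0.2020.
ρ = 1.1266; 1.1266 > 1 ⇒ diverges.

no, ρ = 1.1266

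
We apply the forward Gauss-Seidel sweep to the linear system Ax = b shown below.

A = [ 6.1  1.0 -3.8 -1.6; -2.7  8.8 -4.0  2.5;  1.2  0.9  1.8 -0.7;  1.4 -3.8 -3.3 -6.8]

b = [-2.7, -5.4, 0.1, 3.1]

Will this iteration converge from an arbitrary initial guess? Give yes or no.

yes

Diagonal D = diag(6.1, 8.8, 1.8, -6.8); L, U strict lower/upper.
Gauss-Seidel: T = -(D+L)⁻¹U, row 0 first, T[0,1] = -(1)/(6.1) = -0.1639; later rows by forward substitution.
  T[0,:] = [+0.0000 -0.1639 +0.6230 +0.2623]
  T[1,:] = [+0.0000 -0.0503 +0.6457 -0.2036]
  T[2,:] = [+0.0000 +0.1344 -0.7381 +0.3158]
  T[3,:] = [+0.0000 -0.0709 +0.1256 +0.0145]
|eigenvalues of T|: 0.9081, 0.0811, 0.0811, 0.0000.
ρ = 0.9081; 0.9081 < 1, so it converges for any x₀.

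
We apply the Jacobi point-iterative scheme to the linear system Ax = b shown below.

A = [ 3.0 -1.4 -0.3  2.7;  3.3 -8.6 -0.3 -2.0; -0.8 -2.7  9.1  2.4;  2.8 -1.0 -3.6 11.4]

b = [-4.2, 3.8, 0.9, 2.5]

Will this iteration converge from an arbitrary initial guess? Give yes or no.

A = D + L + U where D = diag(3, -8.6, 9.1, 11.4).
Jacobi T = -D⁻¹(L+U): T[3,1] = -(-1)/(11.4) = +0.0877; T[3,3] = 0.
  T[0,:] = [+0.0000, +0.4667, +0.1000, -0.9000]
  T[1,:] = [+0.3837, +0.0000, -0.0349, -0.2326]
  T[2,:] = [+0.0879, +0.2967, +0.0000, -0.2637]
  T[3,:] = [-0.2456, +0.0877, +0.3158, +0.0000]
eigenvalue magnitudes: 0.5431, 0.3975, 0.3975, 0.2097.
spectral radius ρ = 0.5431; 0.5431 < 1, so it converges for any x₀.

yes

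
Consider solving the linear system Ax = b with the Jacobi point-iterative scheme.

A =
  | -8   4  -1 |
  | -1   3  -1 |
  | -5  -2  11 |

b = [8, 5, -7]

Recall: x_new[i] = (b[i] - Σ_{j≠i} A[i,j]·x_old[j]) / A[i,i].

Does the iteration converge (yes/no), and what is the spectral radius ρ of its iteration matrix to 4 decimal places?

yes, ρ = 0.5439

Diagonal D = diag(-8, 3, 11); L, U strict lower/upper.
Jacobi T = -D⁻¹(L+U): T[0,1] = -(4)/(-8) = +0.5000; T[0,0] = 0.
  T[0,:] = [+0.0000 +0.5000 -0.1250]
  T[1,:] = [+0.3333 +0.0000 +0.3333]
  T[2,:] = [+0.4545 +0.1818 +0.0000]
|eigenvalues of T|: 0.5439, 0.3541, 0.3541.
ρ(T) = max|λ| = 0.5439; 0.5439 < 1, so it converges for any x₀.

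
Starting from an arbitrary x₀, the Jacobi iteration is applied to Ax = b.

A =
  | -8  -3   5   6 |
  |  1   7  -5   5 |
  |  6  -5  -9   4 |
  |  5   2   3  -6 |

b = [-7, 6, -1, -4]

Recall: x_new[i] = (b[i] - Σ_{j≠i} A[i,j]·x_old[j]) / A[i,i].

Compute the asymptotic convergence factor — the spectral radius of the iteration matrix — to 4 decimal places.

1.3100

A = D + L + U where D = diag(-8, 7, -9, -6).
Jacobi T = -D⁻¹(L+U): T[0,3] = -(6)/(-8) = +0.7500; T[0,0] = 0.
  T[0,:] = [+0.0000  -0.3750  +0.6250  +0.7500]
  T[1,:] = [-0.1429  +0.0000  +0.7143  -0.7143]
  T[2,:] = [+0.6667  -0.5556  +0.0000  +0.4444]
  T[3,:] = [+0.8333  +0.3333  +0.5000  +0.0000]
eigenvalue magnitudes: 1.3100, 0.8106, 0.7929, 0.7929.
spectral radius ρ = 1.3100; 1.3100 > 1 ⇒ diverges.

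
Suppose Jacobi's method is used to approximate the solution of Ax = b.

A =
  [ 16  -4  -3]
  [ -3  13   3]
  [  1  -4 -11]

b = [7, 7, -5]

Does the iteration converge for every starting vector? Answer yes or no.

yes

Write A = D+L+U with D = diag(16, 13, -11).
Jacobi: T = -D⁻¹(L+U), T[2,1] = -(-4)/(-11) = -0.3636; T[2,2] = 0.
  T[0,:] = [+0.0000 +0.2500 +0.1875]
  T[1,:] = [+0.2308 +0.0000 -0.2308]
  T[2,:] = [+0.0909 -0.3636 +0.0000]
eigenvalue magnitudes: 0.4528, 0.2965, 0.1563.
ρ = 0.4528; 0.4528 < 1, so it converges for any x₀.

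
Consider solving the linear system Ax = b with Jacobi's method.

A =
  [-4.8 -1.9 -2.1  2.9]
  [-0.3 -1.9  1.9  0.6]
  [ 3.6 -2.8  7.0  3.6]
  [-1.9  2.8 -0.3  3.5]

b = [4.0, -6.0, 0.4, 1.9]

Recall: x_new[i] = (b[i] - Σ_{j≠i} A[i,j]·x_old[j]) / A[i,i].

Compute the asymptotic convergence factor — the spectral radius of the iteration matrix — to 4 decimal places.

Let D = diag(-4.8, -1.9, 7, 3.5); L, U the strict triangles.
Jacobi: T = -D⁻¹(L+U), T[1,2] = -(1.9)/(-1.9) = +1.0000; T[1,1] = 0.
  T[0,:] = [+0.0000  -0.3958  -0.4375  +0.6042]
  T[1,:] = [-0.1579  +0.0000  +1.0000  +0.3158]
  T[2,:] = [-0.5143  +0.4000  +0.0000  -0.5143]
  T[3,:] = [+0.5429  -0.8000  +0.0857  +0.0000]
|λ(T)| sorted: 1.2337, 0.6540, 0.6540, 0.5460.
ρ(T) = max|λ| = 1.2337; 1.2337 > 1 ⇒ diverges.

1.2337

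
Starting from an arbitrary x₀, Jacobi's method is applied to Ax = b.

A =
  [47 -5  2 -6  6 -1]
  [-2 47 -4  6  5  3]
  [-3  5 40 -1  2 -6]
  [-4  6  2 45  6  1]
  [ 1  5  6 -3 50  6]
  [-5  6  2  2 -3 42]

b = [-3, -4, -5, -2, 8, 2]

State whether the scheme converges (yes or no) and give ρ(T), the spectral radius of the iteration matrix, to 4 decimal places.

yes, ρ = 0.2711

A = D + L + U where D = diag(47, 47, 40, 45, 50, 42).
T_J = -D⁻¹(L+U): T[2,1] = -(5)/(40) = -0.1250; T[2,2] = 0.
  T[0,:] = [+0.0000 +0.1064 -0.0426 +0.1277 -0.1277 +0.0213]
  T[1,:] = [+0.0426 +0.0000 +0.0851 -0.1277 -0.1064 -0.0638]
  T[2,:] = [+0.0750 -0.1250 +0.0000 +0.0250 -0.0500 +0.1500]
  T[3,:] = [+0.0889 -0.1333 -0.0444 +0.0000 -0.1333 -0.0222]
  T[4,:] = [-0.0200 -0.1000 -0.1200 +0.0600 +0.0000 -0.1200]
  T[5,:] = [+0.1190 -0.1429 -0.0476 -0.0476 +0.0714 +0.0000]
eigenvalue magnitudes: 0.2711, 0.1808, 0.1808, 0.1465, 0.0200, 0.0044.
ρ(T) = max|λ| = 0.2711; 0.2711 < 1 ⇒ converges.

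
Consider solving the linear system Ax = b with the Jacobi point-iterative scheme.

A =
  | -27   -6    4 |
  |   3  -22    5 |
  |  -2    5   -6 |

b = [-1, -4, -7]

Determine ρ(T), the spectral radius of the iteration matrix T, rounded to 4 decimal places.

0.4330

Diagonal D = diag(-27, -22, -6); L, U strict lower/upper.
Jacobi: T = -D⁻¹(L+U), T[1,2] = -(5)/(-22) = +0.2273; T[1,1] = 0.
  T[0,:] = [+0.0000 -0.2222 +0.1481]
  T[1,:] = [+0.1364 +0.0000 +0.2273]
  T[2,:] = [-0.3333 +0.8333 +0.0000]
moduli |λ_i(T)| = 0.4330, 0.2789, 0.2789.
ρ(T) = max|λ| = 0.4330; 0.4330 < 1, so it converges for any x₀.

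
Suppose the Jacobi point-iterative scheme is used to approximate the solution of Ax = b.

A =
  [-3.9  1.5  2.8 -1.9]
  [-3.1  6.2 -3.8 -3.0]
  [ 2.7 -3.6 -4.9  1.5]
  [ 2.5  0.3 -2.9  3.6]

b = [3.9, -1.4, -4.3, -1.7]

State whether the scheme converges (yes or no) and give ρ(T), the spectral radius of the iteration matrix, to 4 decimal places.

no, ρ = 1.2940

Let D = diag(-3.9, 6.2, -4.9, 3.6); L, U the strict triangles.
T_J = -D⁻¹(L+U): T[0,3] = -(-1.9)/(-3.9) = -0.4872; T[0,0] = 0.
  T[0,:] = [+0.0000  +0.3846  +0.7179  -0.4872]
  T[1,:] = [+0.5000  +0.0000  +0.6129  +0.4839]
  T[2,:] = [+0.5510  -0.7347  +0.0000  +0.3061]
  T[3,:] = [-0.6944  -0.0833  +0.8056  +0.0000]
|roots of det(T-λI)|: 1.2940, 0.7574, 0.7574, 0.6457.
ρ(T) = max|λ| = 1.2940; 1.2940 > 1 ⇒ diverges.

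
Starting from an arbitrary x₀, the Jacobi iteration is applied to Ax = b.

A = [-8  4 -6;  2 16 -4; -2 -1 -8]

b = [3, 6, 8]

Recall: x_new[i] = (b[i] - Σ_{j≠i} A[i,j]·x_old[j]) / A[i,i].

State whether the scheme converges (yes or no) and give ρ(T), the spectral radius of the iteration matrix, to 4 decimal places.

yes, ρ = 0.4380

Split A = D + L + U, D = diag(-8, 16, -8).
Jacobi: T = -D⁻¹(L+U), T[2,1] = -(-1)/(-8) = -0.1250; T[2,2] = 0.
  T[0,:] = [+0.0000 +0.5000 -0.7500]
  T[1,:] = [-0.1250 +0.0000 +0.2500]
  T[2,:] = [-0.2500 -0.1250 +0.0000]
|λ(T)| sorted: 0.4380, 0.3132, 0.3132.
spectral radius ρ = 0.4380; 0.4380 < 1 ⇒ converges.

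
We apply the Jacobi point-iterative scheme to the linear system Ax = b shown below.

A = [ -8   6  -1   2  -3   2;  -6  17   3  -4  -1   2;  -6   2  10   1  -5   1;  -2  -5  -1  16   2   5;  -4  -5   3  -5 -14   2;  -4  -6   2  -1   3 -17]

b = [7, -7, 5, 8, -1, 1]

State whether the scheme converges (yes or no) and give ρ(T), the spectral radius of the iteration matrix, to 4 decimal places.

Write A = D+L+U with D = diag(-8, 17, 10, 16, -14, -17).
Jacobi T = -D⁻¹(L+U): T[4,2] = -(3)/(-14) = +0.2143; T[4,4] = 0.
  T[0,:] = [+0.0000 +0.7500 -0.1250 +0.2500 -0.3750 +0.2500]
  T[1,:] = [+0.3529 +0.0000 -0.1765 +0.2353 +0.0588 -0.1176]
  T[2,:] = [+0.6000 -0.2000 +0.0000 -0.1000 +0.5000 -0.1000]
  T[3,:] = [+0.1250 +0.3125 +0.0625 +0.0000 -0.1250 -0.3125]
  T[4,:] = [-0.2857 -0.3571 +0.2143 -0.3571 +0.0000 +0.1429]
  T[5,:] = [-0.2353 -0.3529 +0.1176 -0.0588 +0.1765 +0.0000]
moduli |λ_i(T)| = 0.8890, 0.7178, 0.3234, 0.3234, 0.1251, 0.1164.
ρ(T) = max|λ| = 0.8890; 0.8890 < 1 ⇒ converges.

yes, ρ = 0.8890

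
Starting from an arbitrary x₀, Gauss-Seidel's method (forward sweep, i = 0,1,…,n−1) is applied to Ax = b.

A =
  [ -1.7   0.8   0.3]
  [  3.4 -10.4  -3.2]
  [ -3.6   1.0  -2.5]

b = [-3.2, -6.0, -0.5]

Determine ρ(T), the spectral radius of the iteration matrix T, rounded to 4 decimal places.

Split A = D + L + U, D = diag(-1.7, -10.4, -2.5).
T_GS = -(D+L)⁻¹U: row 0 first, T[0,1] = -(0.8)/(-1.7) = +0.4706; later rows by forward substitution.
  T[0,:] = [+0.0000  +0.4706  +0.1765]
  T[1,:] = [+0.0000  +0.1538  -0.2500]
  T[2,:] = [+0.0000  -0.6161  -0.3541]
|eigenvalues of T|: 0.5676, 0.3673, 0.0000.
ρ = 0.5676; 0.5676 < 1 ⇒ converges.

0.5676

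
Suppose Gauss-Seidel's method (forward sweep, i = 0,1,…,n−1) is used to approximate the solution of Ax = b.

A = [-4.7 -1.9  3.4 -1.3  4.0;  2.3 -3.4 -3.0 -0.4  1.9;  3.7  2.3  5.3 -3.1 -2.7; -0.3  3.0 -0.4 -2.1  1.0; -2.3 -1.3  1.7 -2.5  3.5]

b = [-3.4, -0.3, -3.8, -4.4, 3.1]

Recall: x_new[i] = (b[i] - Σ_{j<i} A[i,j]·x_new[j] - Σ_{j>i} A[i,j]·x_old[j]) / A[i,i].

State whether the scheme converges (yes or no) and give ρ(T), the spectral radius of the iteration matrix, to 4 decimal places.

Diagonal D = diag(-4.7, -3.4, 5.3, -2.1, 3.5); L, U strict lower/upper.
T_GS = -(D+L)⁻¹U: row 0 first, T[0,2] = -(3.4)/(-4.7) = +0.7234; later rows by forward substitution.
  T[0,:] = [+0.0000  -0.4043  +0.7234  -0.2766  +0.8511]
  T[1,:] = [+0.0000  -0.2735  -0.3930  -0.3048  +1.1345]
  T[2,:] = [+0.0000  +0.4009  -0.3345  +0.9103  -0.5771]
  T[3,:] = [+0.0000  -0.4093  -0.6011  -0.5692  +2.0853]
  T[4,:] = [+0.0000  -0.8543  +0.0625  -1.1437  +2.7505]
|eigenvalues of T|: 1.3155, 0.9215, 0.9215, 0.0584, 0.0000.
ρ(T) = max|λ| = 1.3155; 1.3155 > 1, so it fails to converge.

no, ρ = 1.3155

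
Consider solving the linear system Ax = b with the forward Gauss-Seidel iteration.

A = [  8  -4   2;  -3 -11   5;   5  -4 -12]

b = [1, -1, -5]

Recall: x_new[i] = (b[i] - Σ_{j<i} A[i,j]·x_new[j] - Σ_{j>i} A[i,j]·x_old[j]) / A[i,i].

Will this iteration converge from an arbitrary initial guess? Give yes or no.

yes

Let D = diag(8, -11, -12); L, U the strict triangles.
T_GS = -(D+L)⁻¹U: row 0 first, T[0,2] = -(2)/(8) = -0.2500; later rows by forward substitution.
  T[0,:] = [+0.0000  +0.5000  -0.2500]
  T[1,:] = [+0.0000  -0.1364  +0.5227]
  T[2,:] = [+0.0000  +0.2538  -0.2784]
moduli |λ_i(T)| = 0.5785, 0.1637, 0.0000.
ρ = 0.5785; 0.5785 < 1 ⇒ converges.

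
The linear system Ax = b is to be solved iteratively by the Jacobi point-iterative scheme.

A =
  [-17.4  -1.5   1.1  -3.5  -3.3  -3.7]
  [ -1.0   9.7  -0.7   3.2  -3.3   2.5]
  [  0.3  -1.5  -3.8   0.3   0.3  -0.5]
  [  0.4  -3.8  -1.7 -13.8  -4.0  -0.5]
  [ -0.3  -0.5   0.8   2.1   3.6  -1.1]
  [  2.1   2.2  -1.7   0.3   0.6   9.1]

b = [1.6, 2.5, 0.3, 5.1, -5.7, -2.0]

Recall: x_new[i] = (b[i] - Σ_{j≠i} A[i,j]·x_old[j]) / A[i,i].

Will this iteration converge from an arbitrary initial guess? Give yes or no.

yes

Diagonal D = diag(-17.4, 9.7, -3.8, -13.8, 3.6, 9.1); L, U strict lower/upper.
Jacobi: T = -D⁻¹(L+U), T[1,0] = -(-1)/(9.7) = +0.1031; T[1,1] = 0.
  T[0,:] = [+0.0000  -0.0862  +0.0632  -0.2011  -0.1897  -0.2126]
  T[1,:] = [+0.1031  +0.0000  +0.0722  -0.3299  +0.3402  -0.2577]
  T[2,:] = [+0.0789  -0.3947  +0.0000  +0.0789  +0.0789  -0.1316]
  T[3,:] = [+0.0290  -0.2754  -0.1232  +0.0000  -0.2899  -0.0362]
  T[4,:] = [+0.0833  +0.1389  -0.2222  -0.5833  +0.0000  +0.3056]
  T[5,:] = [-0.2308  -0.2418  +0.1868  -0.0330  -0.0659  +0.0000]
moduli |λ_i(T)| = 0.6059, 0.4413, 0.4413, 0.3977, 0.3281, 0.0482.
ρ = 0.6059; 0.6059 < 1, so it converges for any x₀.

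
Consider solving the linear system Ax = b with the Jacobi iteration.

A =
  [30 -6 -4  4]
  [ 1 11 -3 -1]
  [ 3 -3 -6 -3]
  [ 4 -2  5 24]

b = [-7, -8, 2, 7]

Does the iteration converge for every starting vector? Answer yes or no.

Write A = D+L+U with D = diag(30, 11, -6, 24).
Jacobi: T = -D⁻¹(L+U), T[0,2] = -(-4)/(30) = +0.1333; T[0,0] = 0.
  T[0,:] = [+0.0000, +0.2000, +0.1333, -0.1333]
  T[1,:] = [-0.0909, +0.0000, +0.2727, +0.0909]
  T[2,:] = [+0.5000, -0.5000, +0.0000, -0.5000]
  T[3,:] = [-0.1667, +0.0833, -0.2083, +0.0000]
eigenvalue magnitudes: 0.4542, 0.3358, 0.3358, 0.1627.
ρ = 0.4542; 0.4542 < 1, so it converges for any x₀.

yes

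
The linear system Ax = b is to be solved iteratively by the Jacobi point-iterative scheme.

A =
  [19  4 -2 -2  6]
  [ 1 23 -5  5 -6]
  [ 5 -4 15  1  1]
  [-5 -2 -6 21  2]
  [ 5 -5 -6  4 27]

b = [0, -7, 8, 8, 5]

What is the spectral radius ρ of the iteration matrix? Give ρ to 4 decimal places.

0.5023

Diagonal D = diag(19, 23, 15, 21, 27); L, U strict lower/upper.
T_J = -D⁻¹(L+U): T[4,3] = -(4)/(27) = -0.1481; T[4,4] = 0.
  T[0,:] = [+0.0000 -0.2105 +0.1053 +0.1053 -0.3158]
  T[1,:] = [-0.0435 +0.0000 +0.2174 -0.2174 +0.2609]
  T[2,:] = [-0.3333 +0.2667 +0.0000 -0.0667 -0.0667]
  T[3,:] = [+0.2381 +0.0952 +0.2857 +0.0000 -0.0952]
  T[4,:] = [-0.1852 +0.1852 +0.2222 -0.1481 +0.0000]
|roots of det(T-λI)|: 0.5023, 0.3429, 0.3429, 0.0621, 0.0339.
spectral radius ρ = 0.5023; 0.5023 < 1, so it converges for any x₀.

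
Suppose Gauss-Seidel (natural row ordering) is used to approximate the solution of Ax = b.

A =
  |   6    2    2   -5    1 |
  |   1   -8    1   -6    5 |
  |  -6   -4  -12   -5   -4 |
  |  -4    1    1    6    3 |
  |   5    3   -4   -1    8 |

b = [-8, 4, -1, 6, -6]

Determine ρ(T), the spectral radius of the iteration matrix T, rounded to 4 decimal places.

1.3363

A = D + L + U where D = diag(6, -8, -12, 6, 8).
GS T = -(D+L)⁻¹U: row 0 first, T[0,4] = -(1)/(6) = -0.1667; later rows by forward substitution.
  T[0,:] = [+0.0000  -0.3333  -0.3333  +0.8333  -0.1667]
  T[1,:] = [+0.0000  -0.0417  +0.0833  -0.6458  +0.6042]
  T[2,:] = [+0.0000  +0.1806  +0.1389  -0.6181  -0.4514]
  T[3,:] = [+0.0000  -0.2454  -0.2593  +0.7662  -0.6366]
  T[4,:] = [+0.0000  +0.2836  +0.2141  -0.4919  -0.4277]
|λ(T)| sorted: 1.3363, 0.6175, 0.2575, 0.0255, 0.0000.
ρ(T) = max|λ| = 1.3363; 1.3363 > 1 ⇒ diverges.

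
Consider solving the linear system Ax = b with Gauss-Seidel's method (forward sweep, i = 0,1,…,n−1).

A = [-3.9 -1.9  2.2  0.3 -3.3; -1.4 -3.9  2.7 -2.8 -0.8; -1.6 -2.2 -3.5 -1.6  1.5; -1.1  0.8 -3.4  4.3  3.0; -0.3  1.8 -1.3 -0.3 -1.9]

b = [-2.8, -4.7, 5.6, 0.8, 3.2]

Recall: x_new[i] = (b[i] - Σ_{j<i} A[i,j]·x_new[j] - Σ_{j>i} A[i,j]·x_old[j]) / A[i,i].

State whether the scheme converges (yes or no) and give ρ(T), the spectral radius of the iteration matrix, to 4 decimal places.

A = D + L + U where D = diag(-3.9, -3.9, -3.5, 4.3, -1.9).
T_GS = -(D+L)⁻¹U: row 0 first, T[0,2] = -(2.2)/(-3.9) = +0.5641; later rows by forward substitution.
  T[0,:] = [+0.0000, -0.4872, +0.5641, +0.0769, -0.8462]
  T[1,:] = [+0.0000, +0.1749, +0.4898, -0.7456, +0.0986]
  T[2,:] = [+0.0000, +0.1128, -0.5658, -0.0237, +0.7534]
  T[3,:] = [+0.0000, -0.0680, -0.3942, +0.1397, -0.3368]
  T[4,:] = [+0.0000, +0.1762, +0.8243, -0.7243, -0.2353]
|eigenvalues of T|: 1.1708, 0.9922, 0.2492, 0.0587, 0.0000.
spectral radius ρ = 1.1708; 1.1708 > 1: divergent.

no, ρ = 1.1708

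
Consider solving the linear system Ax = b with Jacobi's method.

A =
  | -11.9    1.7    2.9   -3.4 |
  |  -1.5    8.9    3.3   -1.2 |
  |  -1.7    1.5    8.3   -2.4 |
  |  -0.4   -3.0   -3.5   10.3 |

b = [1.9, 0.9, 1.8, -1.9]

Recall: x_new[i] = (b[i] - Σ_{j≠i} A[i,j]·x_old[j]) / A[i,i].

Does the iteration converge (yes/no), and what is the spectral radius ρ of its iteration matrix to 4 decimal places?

Split A = D + L + U, D = diag(-11.9, 8.9, 8.3, 10.3).
Jacobi: T = -D⁻¹(L+U), T[2,0] = -(-1.7)/(8.3) = +0.2048; T[2,2] = 0.
  T[0,:] = [+0.0000, +0.1429, +0.2437, -0.2857]
  T[1,:] = [+0.1685, +0.0000, -0.3708, +0.1348]
  T[2,:] = [+0.2048, -0.1807, +0.0000, +0.2892]
  T[3,:] = [+0.0388, +0.2913, +0.3398, +0.0000]
eigenvalue magnitudes: 0.6522, 0.2715, 0.2337, 0.2337.
ρ(T) = max|λ| = 0.6522; 0.6522 < 1 ⇒ converges.

yes, ρ = 0.6522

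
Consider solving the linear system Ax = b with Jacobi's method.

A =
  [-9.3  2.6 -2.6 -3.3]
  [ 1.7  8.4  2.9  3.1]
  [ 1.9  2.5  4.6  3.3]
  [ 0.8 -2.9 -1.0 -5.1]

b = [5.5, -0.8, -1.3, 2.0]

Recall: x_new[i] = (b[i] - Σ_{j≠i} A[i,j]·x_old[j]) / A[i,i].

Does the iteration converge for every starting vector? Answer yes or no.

Write A = D+L+U with D = diag(-9.3, 8.4, 4.6, -5.1).
T_J = -D⁻¹(L+U): T[1,0] = -(1.7)/(8.4) = -0.2024; T[1,1] = 0.
  T[0,:] = [+0.0000  +0.2796  -0.2796  -0.3548]
  T[1,:] = [-0.2024  +0.0000  -0.3452  -0.3690]
  T[2,:] = [-0.4130  -0.5435  +0.0000  -0.7174]
  T[3,:] = [+0.1569  -0.5686  -0.1961  +0.0000]
|roots of det(T-λI)|: 0.9182, 0.5345, 0.3107, 0.3107.
ρ(T) = max|λ| = 0.9182; 0.9182 < 1 ⇒ converges.

yes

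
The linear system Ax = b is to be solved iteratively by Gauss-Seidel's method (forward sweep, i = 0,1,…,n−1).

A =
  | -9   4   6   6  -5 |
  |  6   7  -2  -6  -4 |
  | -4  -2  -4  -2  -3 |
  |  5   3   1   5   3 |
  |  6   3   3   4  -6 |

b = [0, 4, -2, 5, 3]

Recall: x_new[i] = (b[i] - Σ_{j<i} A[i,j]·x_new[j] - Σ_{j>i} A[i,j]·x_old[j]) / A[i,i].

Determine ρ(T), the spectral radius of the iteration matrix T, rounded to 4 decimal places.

1.4064

Split A = D + L + U, D = diag(-9, 7, -4, 5, -6).
Gauss-Seidel: T = -(D+L)⁻¹U, row 0 first, T[0,2] = -(6)/(-9) = +0.6667; later rows by forward substitution.
  T[0,:] = [+0.0000, +0.4444, +0.6667, +0.6667, -0.5556]
  T[1,:] = [+0.0000, -0.3810, -0.2857, +0.2857, +1.0476]
  T[2,:] = [+0.0000, -0.2540, -0.5238, -1.3095, -0.7183]
  T[3,:] = [+0.0000, -0.1651, -0.3905, -0.5762, -0.5294]
  T[4,:] = [+0.0000, +0.0169, +0.0016, -0.2294, -0.7438]
eigenvalue magnitudes: 1.4064, 0.7779, 0.2080, 0.1675, 0.0000.
ρ(T) = max|λ| = 1.4064; 1.4064 > 1 ⇒ diverges.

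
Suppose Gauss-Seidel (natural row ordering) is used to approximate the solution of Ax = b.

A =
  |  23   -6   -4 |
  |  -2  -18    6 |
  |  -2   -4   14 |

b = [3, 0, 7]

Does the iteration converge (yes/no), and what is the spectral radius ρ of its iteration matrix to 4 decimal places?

Diagonal D = diag(23, -18, 14); L, U strict lower/upper.
Gauss-Seidel: T = -(D+L)⁻¹U, row 0 first, T[0,2] = -(-4)/(23) = +0.1739; later rows by forward substitution.
  T[0,:] = [+0.0000  +0.2609  +0.1739]
  T[1,:] = [+0.0000  -0.0290  +0.3140]
  T[2,:] = [+0.0000  +0.0290  +0.1146]
|roots of det(T-λI)|: 0.1622, 0.0766, 0.0000.
spectral radius ρ = 0.1622; 0.1622 < 1, so it converges for any x₀.

yes, ρ = 0.1622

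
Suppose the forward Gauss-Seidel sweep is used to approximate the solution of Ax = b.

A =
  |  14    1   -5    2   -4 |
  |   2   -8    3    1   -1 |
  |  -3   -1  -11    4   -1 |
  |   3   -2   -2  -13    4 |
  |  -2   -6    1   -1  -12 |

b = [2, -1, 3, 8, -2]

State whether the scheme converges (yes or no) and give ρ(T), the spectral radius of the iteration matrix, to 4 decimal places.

Split A = D + L + U, D = diag(14, -8, -11, -13, -12).
Gauss-Seidel: T = -(D+L)⁻¹U, row 0 first, T[0,1] = -(1)/(14) = -0.0714; later rows by forward substitution.
  T[0,:] = [+0.0000 -0.0714 +0.3571 -0.1429 +0.2857]
  T[1,:] = [+0.0000 -0.0179 +0.4643 +0.0893 -0.0536]
  T[2,:] = [+0.0000 +0.0211 -0.1396 +0.3945 -0.1640]
  T[3,:] = [+0.0000 -0.0170 +0.0325 -0.1074 +0.4071]
  T[4,:] = [+0.0000 +0.0240 -0.3060 +0.0210 -0.0684]
eigenvalue magnitudes: 0.5550, 0.2823, 0.2823, 0.0113, 0.0000.
spectral radius ρ = 0.5550; 0.5550 < 1: convergent.

yes, ρ = 0.5550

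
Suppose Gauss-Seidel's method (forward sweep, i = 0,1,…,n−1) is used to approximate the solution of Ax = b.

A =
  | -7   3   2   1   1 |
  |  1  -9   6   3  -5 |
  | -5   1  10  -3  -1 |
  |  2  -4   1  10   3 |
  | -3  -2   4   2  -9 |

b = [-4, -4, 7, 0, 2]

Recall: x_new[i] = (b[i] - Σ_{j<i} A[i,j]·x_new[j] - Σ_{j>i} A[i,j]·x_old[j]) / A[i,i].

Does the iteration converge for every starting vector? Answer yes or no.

yes

Split A = D + L + U, D = diag(-7, -9, 10, 10, -9).
GS T = -(D+L)⁻¹U: row 0 first, T[0,1] = -(3)/(-7) = +0.4286; later rows by forward substitution.
  T[0,:] = [+0.0000 +0.4286 +0.2857 +0.1429 +0.1429]
  T[1,:] = [+0.0000 +0.0476 +0.6984 +0.3492 -0.5397]
  T[2,:] = [+0.0000 +0.2095 +0.0730 +0.3365 +0.2254]
  T[3,:] = [+0.0000 -0.0876 +0.2149 +0.0775 -0.5670]
  T[4,:] = [+0.0000 -0.0798 -0.1702 +0.0416 +0.0465]
moduli |λ_i(T)| = 0.6138, 0.2673, 0.2285, 0.2285, 0.0000.
spectral radius ρ = 0.6138; 0.6138 < 1: convergent.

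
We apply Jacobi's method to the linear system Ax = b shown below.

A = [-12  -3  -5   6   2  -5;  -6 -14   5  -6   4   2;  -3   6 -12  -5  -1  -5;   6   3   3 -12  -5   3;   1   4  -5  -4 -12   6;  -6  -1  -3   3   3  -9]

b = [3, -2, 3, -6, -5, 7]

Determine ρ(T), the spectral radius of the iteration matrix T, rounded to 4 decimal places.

Diagonal D = diag(-12, -14, -12, -12, -12, -9); L, U strict lower/upper.
Jacobi: T = -D⁻¹(L+U), T[4,1] = -(4)/(-12) = +0.3333; T[4,4] = 0.
  T[0,:] = [+0.0000, -0.2500, -0.4167, +0.5000, +0.1667, -0.4167]
  T[1,:] = [-0.4286, +0.0000, +0.3571, -0.4286, +0.2857, +0.1429]
  T[2,:] = [-0.2500, +0.5000, +0.0000, -0.4167, -0.0833, -0.4167]
  T[3,:] = [+0.5000, +0.2500, +0.2500, +0.0000, -0.4167, +0.2500]
  T[4,:] = [+0.0833, +0.3333, -0.4167, -0.3333, +0.0000, +0.5000]
  T[5,:] = [-0.6667, -0.1111, -0.3333, +0.3333, +0.3333, +0.0000]
|eigenvalues of T|: 1.1695, 0.7702, 0.6448, 0.5336, 0.5336, 0.0910.
ρ = 1.1695; 1.1695 > 1 ⇒ diverges.

1.1695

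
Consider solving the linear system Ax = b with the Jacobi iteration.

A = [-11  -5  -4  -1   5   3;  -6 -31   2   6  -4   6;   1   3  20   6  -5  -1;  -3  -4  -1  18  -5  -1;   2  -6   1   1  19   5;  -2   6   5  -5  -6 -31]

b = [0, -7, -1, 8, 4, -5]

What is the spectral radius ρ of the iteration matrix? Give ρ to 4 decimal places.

0.5282

Diagonal D = diag(-11, -31, 20, 18, 19, -31); L, U strict lower/upper.
Jacobi T = -D⁻¹(L+U): T[5,3] = -(-5)/(-31) = -0.1613; T[5,5] = 0.
  T[0,:] = [+0.0000, -0.4545, -0.3636, -0.0909, +0.4545, +0.2727]
  T[1,:] = [-0.1935, +0.0000, +0.0645, +0.1935, -0.1290, +0.1935]
  T[2,:] = [-0.0500, -0.1500, +0.0000, -0.3000, +0.2500, +0.0500]
  T[3,:] = [+0.1667, +0.2222, +0.0556, +0.0000, +0.2778, +0.0556]
  T[4,:] = [-0.1053, +0.3158, -0.0526, -0.0526, +0.0000, -0.2632]
  T[5,:] = [-0.0645, +0.1935, +0.1613, -0.1613, -0.1935, +0.0000]
|roots of det(T-λI)|: 0.5282, 0.4022, 0.4022, 0.3364, 0.3364, 0.1326.
ρ = 0.5282; 0.5282 < 1: convergent.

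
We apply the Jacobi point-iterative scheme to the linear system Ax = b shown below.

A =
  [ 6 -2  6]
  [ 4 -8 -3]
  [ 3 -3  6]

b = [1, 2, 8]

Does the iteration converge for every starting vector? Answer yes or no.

Write A = D+L+U with D = diag(6, -8, 6).
T_J = -D⁻¹(L+U): T[2,0] = -(3)/(6) = -0.5000; T[2,2] = 0.
  T[0,:] = [+0.0000, +0.3333, -1.0000]
  T[1,:] = [+0.5000, +0.0000, -0.3750]
  T[2,:] = [-0.5000, +0.5000, +0.0000]
|eigenvalues of T|: 0.8383, 0.4729, 0.4729.
ρ = 0.8383; 0.8383 < 1: convergent.

yes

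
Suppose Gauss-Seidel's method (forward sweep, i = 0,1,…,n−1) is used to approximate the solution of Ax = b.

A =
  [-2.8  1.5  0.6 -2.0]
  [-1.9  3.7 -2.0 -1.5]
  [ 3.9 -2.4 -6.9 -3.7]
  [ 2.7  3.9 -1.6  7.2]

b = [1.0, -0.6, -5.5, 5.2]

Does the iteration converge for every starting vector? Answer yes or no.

yes

Split A = D + L + U, D = diag(-2.8, 3.7, -6.9, 7.2).
T_GS = -(D+L)⁻¹U: row 0 first, T[0,1] = -(1.5)/(-2.8) = +0.5357; later rows by forward substitution.
  T[0,:] = [+0.0000 +0.5357 +0.2143 -0.7143]
  T[1,:] = [+0.0000 +0.2751 +0.6506 +0.0386]
  T[2,:] = [+0.0000 +0.2071 -0.1052 -0.9534]
  T[3,:] = [+0.0000 -0.3039 -0.4561 +0.0351]
moduli |λ_i(T)| = 0.9119, 0.6006, 0.1063, 0.0000.
ρ = 0.9119; 0.9119 < 1, so it converges for any x₀.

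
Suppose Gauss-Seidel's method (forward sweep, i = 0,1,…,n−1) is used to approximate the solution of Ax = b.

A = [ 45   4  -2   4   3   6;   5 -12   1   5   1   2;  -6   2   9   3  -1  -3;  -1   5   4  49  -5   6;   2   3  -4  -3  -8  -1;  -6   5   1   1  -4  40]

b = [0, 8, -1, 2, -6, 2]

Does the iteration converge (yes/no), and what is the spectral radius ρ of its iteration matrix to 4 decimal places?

Split A = D + L + U, D = diag(45, -12, 9, 49, -8, 40).
T_GS = -(D+L)⁻¹U: row 0 first, T[0,4] = -(3)/(45) = -0.0667; later rows by forward substitution.
  T[0,:] = [+0.0000, -0.0889, +0.0444, -0.0889, -0.0667, -0.1333]
  T[1,:] = [+0.0000, -0.0370, +0.1019, +0.3796, +0.0556, +0.1111]
  T[2,:] = [+0.0000, -0.0510, +0.0070, -0.4770, +0.0543, +0.2198]
  T[3,:] = [+0.0000, +0.0061, -0.0101, -0.0016, +0.0906, -0.1544]
  T[4,:] = [+0.0000, -0.0129, +0.0496, +0.3592, -0.0570, -0.1686]
  T[5,:] = [+0.0000, -0.0089, -0.0010, -0.0129, -0.0263, -0.0524]
|roots of det(T-λI)|: 0.2481, 0.1591, 0.0551, 0.0551, 0.0394, 0.0000.
ρ(T) = max|λ| = 0.2481; 0.2481 < 1 ⇒ converges.

yes, ρ = 0.2481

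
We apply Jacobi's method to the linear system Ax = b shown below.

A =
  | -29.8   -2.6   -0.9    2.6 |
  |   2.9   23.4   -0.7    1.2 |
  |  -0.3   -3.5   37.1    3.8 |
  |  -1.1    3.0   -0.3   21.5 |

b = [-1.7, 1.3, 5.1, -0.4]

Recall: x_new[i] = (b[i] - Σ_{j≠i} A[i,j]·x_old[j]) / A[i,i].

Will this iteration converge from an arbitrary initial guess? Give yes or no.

yes

Split A = D + L + U, D = diag(-29.8, 23.4, 37.1, 21.5).
Jacobi T = -D⁻¹(L+U): T[2,1] = -(-3.5)/(37.1) = +0.0943; T[2,2] = 0.
  T[0,:] = [+0.0000, -0.0872, -0.0302, +0.0872]
  T[1,:] = [-0.1239, +0.0000, +0.0299, -0.0513]
  T[2,:] = [+0.0081, +0.0943, +0.0000, -0.1024]
  T[3,:] = [+0.0512, -0.1395, +0.0140, +0.0000]
eigenvalue magnitudes: 0.1961, 0.0967, 0.0967, 0.0342.
spectral radius ρ = 0.1961; 0.1961 < 1 ⇒ converges.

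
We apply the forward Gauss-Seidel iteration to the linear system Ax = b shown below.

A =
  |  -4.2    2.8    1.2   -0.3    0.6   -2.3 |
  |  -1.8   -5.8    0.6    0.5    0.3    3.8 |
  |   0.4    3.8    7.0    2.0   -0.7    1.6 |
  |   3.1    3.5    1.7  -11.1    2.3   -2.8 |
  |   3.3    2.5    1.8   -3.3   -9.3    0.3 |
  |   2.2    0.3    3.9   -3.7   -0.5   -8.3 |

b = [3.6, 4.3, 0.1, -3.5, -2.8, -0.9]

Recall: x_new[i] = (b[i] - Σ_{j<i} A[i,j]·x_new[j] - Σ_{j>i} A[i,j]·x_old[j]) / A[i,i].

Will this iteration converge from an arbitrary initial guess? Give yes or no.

A = D + L + U where D = diag(-4.2, -5.8, 7, -11.1, -9.3, -8.3).
GS T = -(D+L)⁻¹U: row 0 first, T[0,2] = -(1.2)/(-4.2) = +0.2857; later rows by forward substitution.
  T[0,:] = [+0.0000  +0.6667  +0.2857  -0.0714  +0.1429  -0.5476]
  T[1,:] = [+0.0000  -0.2069  +0.0148  +0.1084  +0.0074  +0.8251]
  T[2,:] = [+0.0000  +0.0742  -0.0243  -0.3405  +0.0878  -0.6452]
  T[3,:] = [+0.0000  +0.1323  +0.0807  -0.0379  +0.2629  -0.2438]
  T[4,:] = [+0.0000  +0.1484  +0.0720  -0.0487  -0.0236  +0.0214]
  T[5,:] = [+0.0000  +0.1362  +0.0245  -0.1552  -0.0364  -0.3111]
eigenvalue magnitudes: 0.6456, 0.2187, 0.2187, 0.1363, 0.0083, 0.0000.
spectral radius ρ = 0.6456; 0.6456 < 1: convergent.

yes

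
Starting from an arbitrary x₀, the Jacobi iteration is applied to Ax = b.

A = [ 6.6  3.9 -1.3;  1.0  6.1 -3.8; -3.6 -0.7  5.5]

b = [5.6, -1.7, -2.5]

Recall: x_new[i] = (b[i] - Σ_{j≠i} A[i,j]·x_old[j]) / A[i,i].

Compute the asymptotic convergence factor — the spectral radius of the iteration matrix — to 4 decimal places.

Write A = D+L+U with D = diag(6.6, 6.1, 5.5).
Jacobi T = -D⁻¹(L+U): T[2,1] = -(-0.7)/(5.5) = +0.1273; T[2,2] = 0.
  T[0,:] = [+0.0000  -0.5909  +0.1970]
  T[1,:] = [-0.1639  +0.0000  +0.6230]
  T[2,:] = [+0.6545  +0.1273  +0.0000]
|eigenvalues of T|: 0.7855, 0.5585, 0.5585.
spectral radius ρ = 0.7855; 0.7855 < 1: convergent.

0.7855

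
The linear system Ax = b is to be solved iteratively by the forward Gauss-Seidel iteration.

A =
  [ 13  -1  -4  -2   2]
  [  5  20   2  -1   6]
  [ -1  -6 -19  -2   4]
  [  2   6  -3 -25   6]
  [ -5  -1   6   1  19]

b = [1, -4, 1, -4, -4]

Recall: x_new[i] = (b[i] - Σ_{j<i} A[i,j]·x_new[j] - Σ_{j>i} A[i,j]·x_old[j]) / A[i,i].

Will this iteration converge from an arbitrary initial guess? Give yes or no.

Let D = diag(13, 20, -19, -25, 19); L, U the strict triangles.
T_GS = -(D+L)⁻¹U: row 0 first, T[0,4] = -(2)/(13) = -0.1538; later rows by forward substitution.
  T[0,:] = [+0.0000, +0.0769, +0.3077, +0.1538, -0.1538]
  T[1,:] = [+0.0000, -0.0192, -0.1769, +0.0115, -0.2615]
  T[2,:] = [+0.0000, +0.0020, +0.0397, -0.1170, +0.3012]
  T[3,:] = [+0.0000, +0.0013, -0.0226, +0.0291, +0.1288]
  T[4,:] = [+0.0000, +0.0185, +0.0603, +0.0765, -0.1561]
moduli |λ_i(T)| = 0.2647, 0.0858, 0.0475, 0.0475, 0.0000.
ρ(T) = max|λ| = 0.2647; 0.2647 < 1, so it converges for any x₀.

yes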